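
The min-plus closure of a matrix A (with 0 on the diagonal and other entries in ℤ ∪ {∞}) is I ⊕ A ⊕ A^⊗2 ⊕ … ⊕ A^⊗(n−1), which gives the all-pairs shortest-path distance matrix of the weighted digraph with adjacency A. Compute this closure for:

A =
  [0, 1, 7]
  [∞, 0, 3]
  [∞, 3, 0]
Closure =
  [0, 1, 4]
  [∞, 0, 3]
  [∞, 3, 0]

This is the Floyd-Warshall all-pairs shortest-path computation. For each intermediate vertex k = 0, 1, …, 2, update dist[i][j] ← min(dist[i][j], dist[i][k] + dist[k][j]). The final matrix gives, for each (i, j), the minimum total weight of any directed path from i to j (possibly empty when i = j).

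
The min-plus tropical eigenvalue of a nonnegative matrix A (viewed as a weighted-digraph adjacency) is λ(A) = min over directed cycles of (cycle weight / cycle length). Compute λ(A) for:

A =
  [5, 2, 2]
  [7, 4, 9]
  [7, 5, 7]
λ(A) = 4

Enumerate directed cycles and compute their means (weight / length). Sample:
  cycle 0 → 0: weight = 5, length = 1, mean = 5/1 ≈ 5.000
  cycle 1 → 1: weight = 4, length = 1, mean = 4/1 ≈ 4.000
  cycle 2 → 2: weight = 7, length = 1, mean = 7/1 ≈ 7.000
  cycle 0 → 1 → 0: weight = 9, length = 2, mean = 9/2 ≈ 4.500
  cycle 0 → 2 → 0: weight = 9, length = 2, mean = 9/2 ≈ 4.500
  cycle 1 → 0 → 1: weight = 9, length = 2, mean = 9/2 ≈ 4.500
Minimum mean = 4.000, attained e.g. along the cycle 1 → 1 with weight 4 and length 1. So λ(A) = 4/1 = 4.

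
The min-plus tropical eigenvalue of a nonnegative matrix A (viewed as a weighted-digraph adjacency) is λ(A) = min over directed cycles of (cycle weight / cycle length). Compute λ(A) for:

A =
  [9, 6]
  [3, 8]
λ(A) = 9/2

Enumerate directed cycles and compute their means (weight / length). Sample:
  cycle 0 → 0: weight = 9, length = 1, mean = 9/1 ≈ 9.000
  cycle 1 → 1: weight = 8, length = 1, mean = 8/1 ≈ 8.000
  cycle 0 → 1 → 0: weight = 9, length = 2, mean = 9/2 ≈ 4.500
  cycle 1 → 0 → 1: weight = 9, length = 2, mean = 9/2 ≈ 4.500
Minimum mean = 4.500, attained e.g. along the cycle 0 → 1 → 0 with weight 9 and length 2. So λ(A) = 9/2 = 9/2.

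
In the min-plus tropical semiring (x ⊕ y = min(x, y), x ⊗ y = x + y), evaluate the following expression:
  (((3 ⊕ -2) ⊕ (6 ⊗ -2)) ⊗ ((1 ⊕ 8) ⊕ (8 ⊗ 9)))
(((3 ⊕ -2) ⊕ (6 ⊗ -2)) ⊗ ((1 ⊕ 8) ⊕ (8 ⊗ 9))) = -1

Expand innermost to outermost. Recall ⊕ takes the minimum of its arguments and ⊗ takes their sum. Working out the expression (((3 ⊕ -2) ⊕ (6 ⊗ -2)) ⊗ ((1 ⊕ 8) ⊕ (8 ⊗ 9))) gives -1.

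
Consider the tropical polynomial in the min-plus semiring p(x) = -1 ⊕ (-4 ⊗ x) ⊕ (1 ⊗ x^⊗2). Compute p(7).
p(7) = -1

A tropical monomial a ⊗ x^⊗i evaluates to a + i · x. Evaluating each term at x = 7:
  Term 0 contributes -1 + 0 · 7 = -1
  Term 1 contributes -4 + 1 · 7 = 3
  Term 2 contributes 1 + 2 · 7 = 15
p(7) = ⊕ of these = min[-1, 3, 15] = -1.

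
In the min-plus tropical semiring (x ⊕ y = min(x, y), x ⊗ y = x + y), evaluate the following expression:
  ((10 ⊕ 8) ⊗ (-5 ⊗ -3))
((10 ⊕ 8) ⊗ (-5 ⊗ -3)) = 0

Expand innermost to outermost. Recall ⊕ takes the minimum of its arguments and ⊗ takes their sum. Working out the expression ((10 ⊕ 8) ⊗ (-5 ⊗ -3)) gives 0.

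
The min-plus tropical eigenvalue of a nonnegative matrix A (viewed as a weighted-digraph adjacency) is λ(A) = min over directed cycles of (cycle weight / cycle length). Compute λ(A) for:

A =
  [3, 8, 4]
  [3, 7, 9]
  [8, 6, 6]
λ(A) = 3

Enumerate directed cycles and compute their means (weight / length). Sample:
  cycle 0 → 0: weight = 3, length = 1, mean = 3/1 ≈ 3.000
  cycle 1 → 1: weight = 7, length = 1, mean = 7/1 ≈ 7.000
  cycle 2 → 2: weight = 6, length = 1, mean = 6/1 ≈ 6.000
  cycle 0 → 1 → 0: weight = 11, length = 2, mean = 11/2 ≈ 5.500
  cycle 0 → 2 → 0: weight = 12, length = 2, mean = 12/2 ≈ 6.000
  cycle 1 → 0 → 1: weight = 11, length = 2, mean = 11/2 ≈ 5.500
Minimum mean = 3.000, attained e.g. along the cycle 0 → 0 with weight 3 and length 1. So λ(A) = 3/1 = 3.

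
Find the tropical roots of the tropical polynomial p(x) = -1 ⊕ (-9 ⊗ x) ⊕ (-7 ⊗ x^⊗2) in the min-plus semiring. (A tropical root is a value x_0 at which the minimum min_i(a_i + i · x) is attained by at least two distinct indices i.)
Roots: {-2, 8}

Each tropical root is a break point of the lower envelope of the lines y = a_i + i · x (there are 3 lines, with slopes 0, 1, ..., 2). Only the lines that attain the minimum somewhere contribute to roots; other lines are dominated. Here the surviving (envelope) indices are i = 2, i = 1, i = 0.
Intersections between consecutive envelope lines give the roots: for adjacent envelope indices i < j the intersection is x = (a_i − a_j) / (j − i). Reading off the sorted break points: {-2, 8}.
Verification: at each break x_0, at least two indices attain the minimum of min_i(a_i + i · x_0).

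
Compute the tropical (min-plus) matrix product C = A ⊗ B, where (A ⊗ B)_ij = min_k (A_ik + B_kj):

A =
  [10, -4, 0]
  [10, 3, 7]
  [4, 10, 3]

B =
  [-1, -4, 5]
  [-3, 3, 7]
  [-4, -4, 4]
A ⊗ B =
  [-7, -4, 3]
  [0, 3, 10]
  [-1, -1, 7]

Apply the min-plus product entry-by-entry:
  C[0][0] = min over k of (A[0][0] + B[0][0] = 10 + -1 = 9, A[0][1] + B[1][0] = -4 + -3 = -7, A[0][2] + B[2][0] = 0 + -4 = -4) = -7 (attained at k = 1)
  C[0][1] = min over k of (A[0][0] + B[0][1] = 10 + -4 = 6, A[0][1] + B[1][1] = -4 + 3 = -1, A[0][2] + B[2][1] = 0 + -4 = -4) = -4 (attained at k = 2)
  C[0][2] = min over k of (A[0][0] + B[0][2] = 10 + 5 = 15, A[0][1] + B[1][2] = -4 + 7 = 3, A[0][2] + B[2][2] = 0 + 4 = 4) = 3 (attained at k = 1)
  C[1][0] = min over k of (A[1][0] + B[0][0] = 10 + -1 = 9, A[1][1] + B[1][0] = 3 + -3 = 0, A[1][2] + B[2][0] = 7 + -4 = 3) = 0 (attained at k = 1)
  C[1][1] = min over k of (A[1][0] + B[0][1] = 10 + -4 = 6, A[1][1] + B[1][1] = 3 + 3 = 6, A[1][2] + B[2][1] = 7 + -4 = 3) = 3 (attained at k = 2)
  C[1][2] = min over k of (A[1][0] + B[0][2] = 10 + 5 = 15, A[1][1] + B[1][2] = 3 + 7 = 10, A[1][2] + B[2][2] = 7 + 4 = 11) = 10 (attained at k = 1)
  C[2][0] = min over k of (A[2][0] + B[0][0] = 4 + -1 = 3, A[2][1] + B[1][0] = 10 + -3 = 7, A[2][2] + B[2][0] = 3 + -4 = -1) = -1 (attained at k = 2)
  C[2][1] = min over k of (A[2][0] + B[0][1] = 4 + -4 = 0, A[2][1] + B[1][1] = 10 + 3 = 13, A[2][2] + B[2][1] = 3 + -4 = -1) = -1 (attained at k = 2)
  C[2][2] = min over k of (A[2][0] + B[0][2] = 4 + 5 = 9, A[2][1] + B[1][2] = 10 + 7 = 17, A[2][2] + B[2][2] = 3 + 4 = 7) = 7 (attained at k = 2)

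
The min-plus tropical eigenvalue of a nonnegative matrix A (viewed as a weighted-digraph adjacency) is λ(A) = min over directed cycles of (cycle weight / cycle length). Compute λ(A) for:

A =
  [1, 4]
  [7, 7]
λ(A) = 1

Enumerate directed cycles and compute their means (weight / length). Sample:
  cycle 0 → 0: weight = 1, length = 1, mean = 1/1 ≈ 1.000
  cycle 1 → 1: weight = 7, length = 1, mean = 7/1 ≈ 7.000
  cycle 0 → 1 → 0: weight = 11, length = 2, mean = 11/2 ≈ 5.500
  cycle 1 → 0 → 1: weight = 11, length = 2, mean = 11/2 ≈ 5.500
Minimum mean = 1.000, attained e.g. along the cycle 0 → 0 with weight 1 and length 1. So λ(A) = 1/1 = 1.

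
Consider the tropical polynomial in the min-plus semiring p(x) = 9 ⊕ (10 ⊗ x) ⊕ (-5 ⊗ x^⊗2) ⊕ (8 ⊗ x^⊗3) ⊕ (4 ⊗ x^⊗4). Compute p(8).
p(8) = 9

A tropical monomial a ⊗ x^⊗i evaluates to a + i · x. Evaluating each term at x = 8:
  Term 0 contributes 9 + 0 · 8 = 9
  Term 1 contributes 10 + 1 · 8 = 18
  Term 2 contributes -5 + 2 · 8 = 11
  Term 3 contributes 8 + 3 · 8 = 32
  Term 4 contributes 4 + 4 · 8 = 36
p(8) = ⊕ of these = min[9, 18, 11, 32, 36] = 9.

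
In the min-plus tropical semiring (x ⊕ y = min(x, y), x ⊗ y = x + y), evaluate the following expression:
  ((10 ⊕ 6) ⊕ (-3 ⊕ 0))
((10 ⊕ 6) ⊕ (-3 ⊕ 0)) = -3

Expand innermost to outermost. Recall ⊕ takes the minimum of its arguments and ⊗ takes their sum. Working out the expression ((10 ⊕ 6) ⊕ (-3 ⊕ 0)) gives -3.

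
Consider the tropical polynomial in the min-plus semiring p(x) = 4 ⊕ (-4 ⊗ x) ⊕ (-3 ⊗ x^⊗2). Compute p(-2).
p(-2) = -7

A tropical monomial a ⊗ x^⊗i evaluates to a + i · x. Evaluating each term at x = -2:
  Term 0 contributes 4 + 0 · -2 = 4
  Term 1 contributes -4 + 1 · -2 = -6
  Term 2 contributes -3 + 2 · -2 = -7
p(-2) = ⊕ of these = min[4, -6, -7] = -7.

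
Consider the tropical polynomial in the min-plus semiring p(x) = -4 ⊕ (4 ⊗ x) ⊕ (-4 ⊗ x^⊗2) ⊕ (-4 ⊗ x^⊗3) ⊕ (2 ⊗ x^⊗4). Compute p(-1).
p(-1) = -7

A tropical monomial a ⊗ x^⊗i evaluates to a + i · x. Evaluating each term at x = -1:
  Term 0 contributes -4 + 0 · -1 = -4
  Term 1 contributes 4 + 1 · -1 = 3
  Term 2 contributes -4 + 2 · -1 = -6
  Term 3 contributes -4 + 3 · -1 = -7
  Term 4 contributes 2 + 4 · -1 = -2
p(-1) = ⊕ of these = min[-4, 3, -6, -7, -2] = -7.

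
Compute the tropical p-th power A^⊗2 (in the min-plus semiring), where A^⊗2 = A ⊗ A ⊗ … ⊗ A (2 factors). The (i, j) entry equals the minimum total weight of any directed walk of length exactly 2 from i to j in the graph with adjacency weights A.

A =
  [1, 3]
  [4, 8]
A^⊗2 =
  [2, 4]
  [5, 7]

Each entry (A^⊗2)_ij equals the minimum over all length-2 walks i = v_0 → v_1 → … → v_2 = j of Σ_t A[v_t][v_{t+1}]. For example, for (i, j) = (0, 1) we minimise over 2 possible intermediate vertex sequences; the minimum is 4, attained along the walk 0 → 0 → 1.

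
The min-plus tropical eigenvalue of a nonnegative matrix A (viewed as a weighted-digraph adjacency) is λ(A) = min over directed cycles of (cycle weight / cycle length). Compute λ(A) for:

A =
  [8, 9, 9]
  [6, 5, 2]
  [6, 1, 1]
λ(A) = 1

Enumerate directed cycles and compute their means (weight / length). Sample:
  cycle 0 → 0: weight = 8, length = 1, mean = 8/1 ≈ 8.000
  cycle 1 → 1: weight = 5, length = 1, mean = 5/1 ≈ 5.000
  cycle 2 → 2: weight = 1, length = 1, mean = 1/1 ≈ 1.000
  cycle 0 → 1 → 0: weight = 15, length = 2, mean = 15/2 ≈ 7.500
  cycle 0 → 2 → 0: weight = 15, length = 2, mean = 15/2 ≈ 7.500
  cycle 1 → 0 → 1: weight = 15, length = 2, mean = 15/2 ≈ 7.500
Minimum mean = 1.000, attained e.g. along the cycle 2 → 2 with weight 1 and length 1. So λ(A) = 1/1 = 1.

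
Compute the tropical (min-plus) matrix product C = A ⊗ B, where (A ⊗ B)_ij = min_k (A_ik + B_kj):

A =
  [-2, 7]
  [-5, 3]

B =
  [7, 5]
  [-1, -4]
A ⊗ B =
  [5, 3]
  [2, -1]

Apply the min-plus product entry-by-entry:
  C[0][0] = min over k of (A[0][0] + B[0][0] = -2 + 7 = 5, A[0][1] + B[1][0] = 7 + -1 = 6) = 5 (attained at k = 0)
  C[0][1] = min over k of (A[0][0] + B[0][1] = -2 + 5 = 3, A[0][1] + B[1][1] = 7 + -4 = 3) = 3 (attained at k = 0)
  C[1][0] = min over k of (A[1][0] + B[0][0] = -5 + 7 = 2, A[1][1] + B[1][0] = 3 + -1 = 2) = 2 (attained at k = 0)
  C[1][1] = min over k of (A[1][0] + B[0][1] = -5 + 5 = 0, A[1][1] + B[1][1] = 3 + -4 = -1) = -1 (attained at k = 1)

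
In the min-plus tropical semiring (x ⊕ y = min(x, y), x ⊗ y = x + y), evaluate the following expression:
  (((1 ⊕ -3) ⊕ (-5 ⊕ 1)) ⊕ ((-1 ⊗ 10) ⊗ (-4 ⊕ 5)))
(((1 ⊕ -3) ⊕ (-5 ⊕ 1)) ⊕ ((-1 ⊗ 10) ⊗ (-4 ⊕ 5))) = -5

Expand innermost to outermost. Recall ⊕ takes the minimum of its arguments and ⊗ takes their sum. Working out the expression (((1 ⊕ -3) ⊕ (-5 ⊕ 1)) ⊕ ((-1 ⊗ 10) ⊗ (-4 ⊕ 5))) gives -5.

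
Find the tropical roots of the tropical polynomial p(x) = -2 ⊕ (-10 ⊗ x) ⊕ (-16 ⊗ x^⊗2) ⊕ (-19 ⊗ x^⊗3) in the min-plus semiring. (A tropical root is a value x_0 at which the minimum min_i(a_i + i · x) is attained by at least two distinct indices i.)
Roots: {3, 6, 8}

Each tropical root is a break point of the lower envelope of the lines y = a_i + i · x (there are 4 lines, with slopes 0, 1, ..., 3). Only the lines that attain the minimum somewhere contribute to roots; other lines are dominated. Here the surviving (envelope) indices are i = 3, i = 2, i = 1, i = 0.
Intersections between consecutive envelope lines give the roots: for adjacent envelope indices i < j the intersection is x = (a_i − a_j) / (j − i). Reading off the sorted break points: {3, 6, 8}.
Verification: at each break x_0, at least two indices attain the minimum of min_i(a_i + i · x_0).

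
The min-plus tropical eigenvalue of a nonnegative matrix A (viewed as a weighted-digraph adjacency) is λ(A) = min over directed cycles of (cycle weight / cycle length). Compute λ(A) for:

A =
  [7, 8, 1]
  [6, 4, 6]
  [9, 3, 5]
λ(A) = 10/3

Enumerate directed cycles and compute their means (weight / length). Sample:
  cycle 0 → 0: weight = 7, length = 1, mean = 7/1 ≈ 7.000
  cycle 1 → 1: weight = 4, length = 1, mean = 4/1 ≈ 4.000
  cycle 2 → 2: weight = 5, length = 1, mean = 5/1 ≈ 5.000
  cycle 0 → 1 → 0: weight = 14, length = 2, mean = 14/2 ≈ 7.000
  cycle 0 → 2 → 0: weight = 10, length = 2, mean = 10/2 ≈ 5.000
  cycle 1 → 0 → 1: weight = 14, length = 2, mean = 14/2 ≈ 7.000
Minimum mean = 3.333, attained e.g. along the cycle 0 → 2 → 1 → 0 with weight 10 and length 3. So λ(A) = 10/3 = 10/3.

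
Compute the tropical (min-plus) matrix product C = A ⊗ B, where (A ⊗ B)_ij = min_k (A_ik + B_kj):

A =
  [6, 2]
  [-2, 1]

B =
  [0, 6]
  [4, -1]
A ⊗ B =
  [6, 1]
  [-2, 0]

Apply the min-plus product entry-by-entry:
  C[0][0] = min over k of (A[0][0] + B[0][0] = 6 + 0 = 6, A[0][1] + B[1][0] = 2 + 4 = 6) = 6 (attained at k = 0)
  C[0][1] = min over k of (A[0][0] + B[0][1] = 6 + 6 = 12, A[0][1] + B[1][1] = 2 + -1 = 1) = 1 (attained at k = 1)
  C[1][0] = min over k of (A[1][0] + B[0][0] = -2 + 0 = -2, A[1][1] + B[1][0] = 1 + 4 = 5) = -2 (attained at k = 0)
  C[1][1] = min over k of (A[1][0] + B[0][1] = -2 + 6 = 4, A[1][1] + B[1][1] = 1 + -1 = 0) = 0 (attained at k = 1)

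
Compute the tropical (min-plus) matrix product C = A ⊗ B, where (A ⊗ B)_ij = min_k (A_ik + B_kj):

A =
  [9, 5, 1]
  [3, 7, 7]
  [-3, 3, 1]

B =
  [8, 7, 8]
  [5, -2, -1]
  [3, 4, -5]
A ⊗ B =
  [4, 3, -4]
  [10, 5, 2]
  [4, 1, -4]

Apply the min-plus product entry-by-entry:
  C[0][0] = min over k of (A[0][0] + B[0][0] = 9 + 8 = 17, A[0][1] + B[1][0] = 5 + 5 = 10, A[0][2] + B[2][0] = 1 + 3 = 4) = 4 (attained at k = 2)
  C[0][1] = min over k of (A[0][0] + B[0][1] = 9 + 7 = 16, A[0][1] + B[1][1] = 5 + -2 = 3, A[0][2] + B[2][1] = 1 + 4 = 5) = 3 (attained at k = 1)
  C[0][2] = min over k of (A[0][0] + B[0][2] = 9 + 8 = 17, A[0][1] + B[1][2] = 5 + -1 = 4, A[0][2] + B[2][2] = 1 + -5 = -4) = -4 (attained at k = 2)
  C[1][0] = min over k of (A[1][0] + B[0][0] = 3 + 8 = 11, A[1][1] + B[1][0] = 7 + 5 = 12, A[1][2] + B[2][0] = 7 + 3 = 10) = 10 (attained at k = 2)
  C[1][1] = min over k of (A[1][0] + B[0][1] = 3 + 7 = 10, A[1][1] + B[1][1] = 7 + -2 = 5, A[1][2] + B[2][1] = 7 + 4 = 11) = 5 (attained at k = 1)
  C[1][2] = min over k of (A[1][0] + B[0][2] = 3 + 8 = 11, A[1][1] + B[1][2] = 7 + -1 = 6, A[1][2] + B[2][2] = 7 + -5 = 2) = 2 (attained at k = 2)
  C[2][0] = min over k of (A[2][0] + B[0][0] = -3 + 8 = 5, A[2][1] + B[1][0] = 3 + 5 = 8, A[2][2] + B[2][0] = 1 + 3 = 4) = 4 (attained at k = 2)
  C[2][1] = min over k of (A[2][0] + B[0][1] = -3 + 7 = 4, A[2][1] + B[1][1] = 3 + -2 = 1, A[2][2] + B[2][1] = 1 + 4 = 5) = 1 (attained at k = 1)
  C[2][2] = min over k of (A[2][0] + B[0][2] = -3 + 8 = 5, A[2][1] + B[1][2] = 3 + -1 = 2, A[2][2] + B[2][2] = 1 + -5 = -4) = -4 (attained at k = 2)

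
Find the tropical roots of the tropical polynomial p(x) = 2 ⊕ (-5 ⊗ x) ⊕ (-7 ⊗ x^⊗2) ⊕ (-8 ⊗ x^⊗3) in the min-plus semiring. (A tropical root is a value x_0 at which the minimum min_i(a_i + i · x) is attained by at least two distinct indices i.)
Roots: {1, 2, 7}

Each tropical root is a break point of the lower envelope of the lines y = a_i + i · x (there are 4 lines, with slopes 0, 1, ..., 3). Only the lines that attain the minimum somewhere contribute to roots; other lines are dominated. Here the surviving (envelope) indices are i = 3, i = 2, i = 1, i = 0.
Intersections between consecutive envelope lines give the roots: for adjacent envelope indices i < j the intersection is x = (a_i − a_j) / (j − i). Reading off the sorted break points: {1, 2, 7}.
Verification: at each break x_0, at least two indices attain the minimum of min_i(a_i + i · x_0).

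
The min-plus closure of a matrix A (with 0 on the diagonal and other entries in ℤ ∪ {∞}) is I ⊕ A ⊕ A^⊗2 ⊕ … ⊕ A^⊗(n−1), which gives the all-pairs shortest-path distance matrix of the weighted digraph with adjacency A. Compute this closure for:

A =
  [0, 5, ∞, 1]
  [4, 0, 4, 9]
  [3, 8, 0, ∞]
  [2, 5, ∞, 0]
Closure =
  [0, 5, 9, 1]
  [4, 0, 4, 5]
  [3, 8, 0, 4]
  [2, 5, 9, 0]

This is the Floyd-Warshall all-pairs shortest-path computation. For each intermediate vertex k = 0, 1, …, 3, update dist[i][j] ← min(dist[i][j], dist[i][k] + dist[k][j]). The final matrix gives, for each (i, j), the minimum total weight of any directed path from i to j (possibly empty when i = j).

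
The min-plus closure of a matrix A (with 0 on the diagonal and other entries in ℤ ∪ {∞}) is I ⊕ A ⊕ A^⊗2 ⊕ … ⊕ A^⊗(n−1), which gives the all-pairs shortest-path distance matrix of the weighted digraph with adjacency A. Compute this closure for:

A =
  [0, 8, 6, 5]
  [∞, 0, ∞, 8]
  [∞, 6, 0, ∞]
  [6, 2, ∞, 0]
Closure =
  [0, 7, 6, 5]
  [14, 0, 20, 8]
  [20, 6, 0, 14]
  [6, 2, 12, 0]

This is the Floyd-Warshall all-pairs shortest-path computation. For each intermediate vertex k = 0, 1, …, 3, update dist[i][j] ← min(dist[i][j], dist[i][k] + dist[k][j]). The final matrix gives, for each (i, j), the minimum total weight of any directed path from i to j (possibly empty when i = j).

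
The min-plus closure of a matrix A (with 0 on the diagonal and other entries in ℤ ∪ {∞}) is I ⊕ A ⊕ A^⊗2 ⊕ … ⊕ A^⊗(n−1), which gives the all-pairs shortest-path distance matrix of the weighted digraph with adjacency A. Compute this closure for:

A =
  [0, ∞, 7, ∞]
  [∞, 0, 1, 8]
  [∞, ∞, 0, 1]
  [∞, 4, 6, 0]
Closure =
  [0, 12, 7, 8]
  [∞, 0, 1, 2]
  [∞, 5, 0, 1]
  [∞, 4, 5, 0]

This is the Floyd-Warshall all-pairs shortest-path computation. For each intermediate vertex k = 0, 1, …, 3, update dist[i][j] ← min(dist[i][j], dist[i][k] + dist[k][j]). The final matrix gives, for each (i, j), the minimum total weight of any directed path from i to j (possibly empty when i = j).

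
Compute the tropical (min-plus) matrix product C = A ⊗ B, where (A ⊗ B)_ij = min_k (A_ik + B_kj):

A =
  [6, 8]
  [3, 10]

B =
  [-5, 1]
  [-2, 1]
A ⊗ B =
  [1, 7]
  [-2, 4]

Apply the min-plus product entry-by-entry:
  C[0][0] = min over k of (A[0][0] + B[0][0] = 6 + -5 = 1, A[0][1] + B[1][0] = 8 + -2 = 6) = 1 (attained at k = 0)
  C[0][1] = min over k of (A[0][0] + B[0][1] = 6 + 1 = 7, A[0][1] + B[1][1] = 8 + 1 = 9) = 7 (attained at k = 0)
  C[1][0] = min over k of (A[1][0] + B[0][0] = 3 + -5 = -2, A[1][1] + B[1][0] = 10 + -2 = 8) = -2 (attained at k = 0)
  C[1][1] = min over k of (A[1][0] + B[0][1] = 3 + 1 = 4, A[1][1] + B[1][1] = 10 + 1 = 11) = 4 (attained at k = 0)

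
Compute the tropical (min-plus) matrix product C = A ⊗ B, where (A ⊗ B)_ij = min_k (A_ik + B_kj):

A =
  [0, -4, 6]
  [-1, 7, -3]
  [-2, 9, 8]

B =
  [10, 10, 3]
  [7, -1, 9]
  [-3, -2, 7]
A ⊗ B =
  [3, -5, 3]
  [-6, -5, 2]
  [5, 6, 1]

Apply the min-plus product entry-by-entry:
  C[0][0] = min over k of (A[0][0] + B[0][0] = 0 + 10 = 10, A[0][1] + B[1][0] = -4 + 7 = 3, A[0][2] + B[2][0] = 6 + -3 = 3) = 3 (attained at k = 1)
  C[0][1] = min over k of (A[0][0] + B[0][1] = 0 + 10 = 10, A[0][1] + B[1][1] = -4 + -1 = -5, A[0][2] + B[2][1] = 6 + -2 = 4) = -5 (attained at k = 1)
  C[0][2] = min over k of (A[0][0] + B[0][2] = 0 + 3 = 3, A[0][1] + B[1][2] = -4 + 9 = 5, A[0][2] + B[2][2] = 6 + 7 = 13) = 3 (attained at k = 0)
  C[1][0] = min over k of (A[1][0] + B[0][0] = -1 + 10 = 9, A[1][1] + B[1][0] = 7 + 7 = 14, A[1][2] + B[2][0] = -3 + -3 = -6) = -6 (attained at k = 2)
  C[1][1] = min over k of (A[1][0] + B[0][1] = -1 + 10 = 9, A[1][1] + B[1][1] = 7 + -1 = 6, A[1][2] + B[2][1] = -3 + -2 = -5) = -5 (attained at k = 2)
  C[1][2] = min over k of (A[1][0] + B[0][2] = -1 + 3 = 2, A[1][1] + B[1][2] = 7 + 9 = 16, A[1][2] + B[2][2] = -3 + 7 = 4) = 2 (attained at k = 0)
  C[2][0] = min over k of (A[2][0] + B[0][0] = -2 + 10 = 8, A[2][1] + B[1][0] = 9 + 7 = 16, A[2][2] + B[2][0] = 8 + -3 = 5) = 5 (attained at k = 2)
  C[2][1] = min over k of (A[2][0] + B[0][1] = -2 + 10 = 8, A[2][1] + B[1][1] = 9 + -1 = 8, A[2][2] + B[2][1] = 8 + -2 = 6) = 6 (attained at k = 2)
  C[2][2] = min over k of (A[2][0] + B[0][2] = -2 + 3 = 1, A[2][1] + B[1][2] = 9 + 9 = 18, A[2][2] + B[2][2] = 8 + 7 = 15) = 1 (attained at k = 0)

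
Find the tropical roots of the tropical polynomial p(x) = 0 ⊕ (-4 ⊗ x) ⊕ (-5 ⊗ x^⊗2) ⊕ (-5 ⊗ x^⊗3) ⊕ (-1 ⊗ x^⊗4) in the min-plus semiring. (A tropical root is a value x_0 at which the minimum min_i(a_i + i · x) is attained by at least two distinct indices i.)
Roots: {-4, 0, 1, 4}

Each tropical root is a break point of the lower envelope of the lines y = a_i + i · x (there are 5 lines, with slopes 0, 1, ..., 4). Only the lines that attain the minimum somewhere contribute to roots; other lines are dominated. Here the surviving (envelope) indices are i = 4, i = 3, i = 2, i = 1, i = 0.
Intersections between consecutive envelope lines give the roots: for adjacent envelope indices i < j the intersection is x = (a_i − a_j) / (j − i). Reading off the sorted break points: {-4, 0, 1, 4}.
Verification: at each break x_0, at least two indices attain the minimum of min_i(a_i + i · x_0).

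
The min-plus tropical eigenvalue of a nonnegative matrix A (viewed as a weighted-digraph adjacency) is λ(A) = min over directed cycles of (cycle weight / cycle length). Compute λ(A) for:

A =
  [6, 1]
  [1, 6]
λ(A) = 1

Enumerate directed cycles and compute their means (weight / length). Sample:
  cycle 0 → 0: weight = 6, length = 1, mean = 6/1 ≈ 6.000
  cycle 1 → 1: weight = 6, length = 1, mean = 6/1 ≈ 6.000
  cycle 0 → 1 → 0: weight = 2, length = 2, mean = 2/2 ≈ 1.000
  cycle 1 → 0 → 1: weight = 2, length = 2, mean = 2/2 ≈ 1.000
Minimum mean = 1.000, attained e.g. along the cycle 0 → 1 → 0 with weight 2 and length 2. So λ(A) = 2/2 = 1.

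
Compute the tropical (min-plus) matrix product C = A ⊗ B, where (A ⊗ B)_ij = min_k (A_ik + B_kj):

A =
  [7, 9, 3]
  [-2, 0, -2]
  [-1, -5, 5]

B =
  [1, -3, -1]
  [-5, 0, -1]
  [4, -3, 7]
A ⊗ B =
  [4, 0, 6]
  [-5, -5, -3]
  [-10, -5, -6]

Apply the min-plus product entry-by-entry:
  C[0][0] = min over k of (A[0][0] + B[0][0] = 7 + 1 = 8, A[0][1] + B[1][0] = 9 + -5 = 4, A[0][2] + B[2][0] = 3 + 4 = 7) = 4 (attained at k = 1)
  C[0][1] = min over k of (A[0][0] + B[0][1] = 7 + -3 = 4, A[0][1] + B[1][1] = 9 + 0 = 9, A[0][2] + B[2][1] = 3 + -3 = 0) = 0 (attained at k = 2)
  C[0][2] = min over k of (A[0][0] + B[0][2] = 7 + -1 = 6, A[0][1] + B[1][2] = 9 + -1 = 8, A[0][2] + B[2][2] = 3 + 7 = 10) = 6 (attained at k = 0)
  C[1][0] = min over k of (A[1][0] + B[0][0] = -2 + 1 = -1, A[1][1] + B[1][0] = 0 + -5 = -5, A[1][2] + B[2][0] = -2 + 4 = 2) = -5 (attained at k = 1)
  C[1][1] = min over k of (A[1][0] + B[0][1] = -2 + -3 = -5, A[1][1] + B[1][1] = 0 + 0 = 0, A[1][2] + B[2][1] = -2 + -3 = -5) = -5 (attained at k = 0)
  C[1][2] = min over k of (A[1][0] + B[0][2] = -2 + -1 = -3, A[1][1] + B[1][2] = 0 + -1 = -1, A[1][2] + B[2][2] = -2 + 7 = 5) = -3 (attained at k = 0)
  C[2][0] = min over k of (A[2][0] + B[0][0] = -1 + 1 = 0, A[2][1] + B[1][0] = -5 + -5 = -10, A[2][2] + B[2][0] = 5 + 4 = 9) = -10 (attained at k = 1)
  C[2][1] = min over k of (A[2][0] + B[0][1] = -1 + -3 = -4, A[2][1] + B[1][1] = -5 + 0 = -5, A[2][2] + B[2][1] = 5 + -3 = 2) = -5 (attained at k = 1)
  C[2][2] = min over k of (A[2][0] + B[0][2] = -1 + -1 = -2, A[2][1] + B[1][2] = -5 + -1 = -6, A[2][2] + B[2][2] = 5 + 7 = 12) = -6 (attained at k = 1)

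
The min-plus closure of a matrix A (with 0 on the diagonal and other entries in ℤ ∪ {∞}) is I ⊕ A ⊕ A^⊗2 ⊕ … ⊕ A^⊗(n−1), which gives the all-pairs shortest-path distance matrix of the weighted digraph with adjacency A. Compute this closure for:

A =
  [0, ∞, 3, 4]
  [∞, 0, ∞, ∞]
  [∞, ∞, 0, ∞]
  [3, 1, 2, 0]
Closure =
  [0, 5, 3, 4]
  [∞, 0, ∞, ∞]
  [∞, ∞, 0, ∞]
  [3, 1, 2, 0]

This is the Floyd-Warshall all-pairs shortest-path computation. For each intermediate vertex k = 0, 1, …, 3, update dist[i][j] ← min(dist[i][j], dist[i][k] + dist[k][j]). The final matrix gives, for each (i, j), the minimum total weight of any directed path from i to j (possibly empty when i = j).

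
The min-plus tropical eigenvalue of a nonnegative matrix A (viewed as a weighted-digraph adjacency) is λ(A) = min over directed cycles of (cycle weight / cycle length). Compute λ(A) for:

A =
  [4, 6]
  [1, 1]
λ(A) = 1

Enumerate directed cycles and compute their means (weight / length). Sample:
  cycle 0 → 0: weight = 4, length = 1, mean = 4/1 ≈ 4.000
  cycle 1 → 1: weight = 1, length = 1, mean = 1/1 ≈ 1.000
  cycle 0 → 1 → 0: weight = 7, length = 2, mean = 7/2 ≈ 3.500
  cycle 1 → 0 → 1: weight = 7, length = 2, mean = 7/2 ≈ 3.500
Minimum mean = 1.000, attained e.g. along the cycle 1 → 1 with weight 1 and length 1. So λ(A) = 1/1 = 1.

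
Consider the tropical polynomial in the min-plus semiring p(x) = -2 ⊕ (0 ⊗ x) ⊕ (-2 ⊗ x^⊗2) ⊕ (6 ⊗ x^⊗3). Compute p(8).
p(8) = -2

A tropical monomial a ⊗ x^⊗i evaluates to a + i · x. Evaluating each term at x = 8:
  Term 0 contributes -2 + 0 · 8 = -2
  Term 1 contributes 0 + 1 · 8 = 8
  Term 2 contributes -2 + 2 · 8 = 14
  Term 3 contributes 6 + 3 · 8 = 30
p(8) = ⊕ of these = min[-2, 8, 14, 30] = -2.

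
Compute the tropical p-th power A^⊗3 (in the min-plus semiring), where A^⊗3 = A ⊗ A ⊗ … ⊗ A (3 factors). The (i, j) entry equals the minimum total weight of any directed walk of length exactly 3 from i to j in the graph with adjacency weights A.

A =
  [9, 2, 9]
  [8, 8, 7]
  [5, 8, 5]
A^⊗3 =
  [14, 12, 14]
  [17, 14, 17]
  [15, 12, 14]

Each entry (A^⊗3)_ij equals the minimum over all length-3 walks i = v_0 → v_1 → … → v_3 = j of Σ_t A[v_t][v_{t+1}]. For example, for (i, j) = (0, 2) we minimise over 9 possible intermediate vertex sequences; the minimum is 14, attained along the walk 0 → 1 → 2 → 2.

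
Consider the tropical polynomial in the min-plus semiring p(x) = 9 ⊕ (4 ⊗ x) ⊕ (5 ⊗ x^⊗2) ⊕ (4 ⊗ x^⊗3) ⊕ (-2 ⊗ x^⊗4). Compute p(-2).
p(-2) = -10

A tropical monomial a ⊗ x^⊗i evaluates to a + i · x. Evaluating each term at x = -2:
  Term 0 contributes 9 + 0 · -2 = 9
  Term 1 contributes 4 + 1 · -2 = 2
  Term 2 contributes 5 + 2 · -2 = 1
  Term 3 contributes 4 + 3 · -2 = -2
  Term 4 contributes -2 + 4 · -2 = -10
p(-2) = ⊕ of these = min[9, 2, 1, -2, -10] = -10.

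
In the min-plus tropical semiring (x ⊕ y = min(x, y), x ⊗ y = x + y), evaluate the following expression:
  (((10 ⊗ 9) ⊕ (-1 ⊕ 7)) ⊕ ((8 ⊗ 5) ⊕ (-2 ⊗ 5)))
(((10 ⊗ 9) ⊕ (-1 ⊕ 7)) ⊕ ((8 ⊗ 5) ⊕ (-2 ⊗ 5))) = -1

Expand innermost to outermost. Recall ⊕ takes the minimum of its arguments and ⊗ takes their sum. Working out the expression (((10 ⊗ 9) ⊕ (-1 ⊕ 7)) ⊕ ((8 ⊗ 5) ⊕ (-2 ⊗ 5))) gives -1.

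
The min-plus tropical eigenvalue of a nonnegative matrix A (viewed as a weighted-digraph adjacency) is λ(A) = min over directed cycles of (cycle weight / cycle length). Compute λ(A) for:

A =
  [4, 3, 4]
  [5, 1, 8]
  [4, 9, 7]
λ(A) = 1

Enumerate directed cycles and compute their means (weight / length). Sample:
  cycle 0 → 0: weight = 4, length = 1, mean = 4/1 ≈ 4.000
  cycle 1 → 1: weight = 1, length = 1, mean = 1/1 ≈ 1.000
  cycle 2 → 2: weight = 7, length = 1, mean = 7/1 ≈ 7.000
  cycle 0 → 1 → 0: weight = 8, length = 2, mean = 8/2 ≈ 4.000
  cycle 0 → 2 → 0: weight = 8, length = 2, mean = 8/2 ≈ 4.000
  cycle 1 → 0 → 1: weight = 8, length = 2, mean = 8/2 ≈ 4.000
Minimum mean = 1.000, attained e.g. along the cycle 1 → 1 with weight 1 and length 1. So λ(A) = 1/1 = 1.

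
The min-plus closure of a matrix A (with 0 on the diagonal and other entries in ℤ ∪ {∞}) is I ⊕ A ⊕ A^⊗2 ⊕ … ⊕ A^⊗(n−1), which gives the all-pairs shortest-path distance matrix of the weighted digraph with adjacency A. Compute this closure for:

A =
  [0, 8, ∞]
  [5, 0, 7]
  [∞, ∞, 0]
Closure =
  [0, 8, 15]
  [5, 0, 7]
  [∞, ∞, 0]

This is the Floyd-Warshall all-pairs shortest-path computation. For each intermediate vertex k = 0, 1, …, 2, update dist[i][j] ← min(dist[i][j], dist[i][k] + dist[k][j]). The final matrix gives, for each (i, j), the minimum total weight of any directed path from i to j (possibly empty when i = j).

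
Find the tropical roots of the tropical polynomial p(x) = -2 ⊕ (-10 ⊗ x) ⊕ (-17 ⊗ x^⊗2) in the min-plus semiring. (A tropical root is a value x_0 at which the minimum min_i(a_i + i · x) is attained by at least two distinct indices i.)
Roots: {7, 8}

Each tropical root is a break point of the lower envelope of the lines y = a_i + i · x (there are 3 lines, with slopes 0, 1, ..., 2). Only the lines that attain the minimum somewhere contribute to roots; other lines are dominated. Here the surviving (envelope) indices are i = 2, i = 1, i = 0.
Intersections between consecutive envelope lines give the roots: for adjacent envelope indices i < j the intersection is x = (a_i − a_j) / (j − i). Reading off the sorted break points: {7, 8}.
Verification: at each break x_0, at least two indices attain the minimum of min_i(a_i + i · x_0).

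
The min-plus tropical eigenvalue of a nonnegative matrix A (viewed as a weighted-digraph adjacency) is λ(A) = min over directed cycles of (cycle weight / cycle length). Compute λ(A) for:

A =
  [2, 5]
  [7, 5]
λ(A) = 2

Enumerate directed cycles and compute their means (weight / length). Sample:
  cycle 0 → 0: weight = 2, length = 1, mean = 2/1 ≈ 2.000
  cycle 1 → 1: weight = 5, length = 1, mean = 5/1 ≈ 5.000
  cycle 0 → 1 → 0: weight = 12, length = 2, mean = 12/2 ≈ 6.000
  cycle 1 → 0 → 1: weight = 12, length = 2, mean = 12/2 ≈ 6.000
Minimum mean = 2.000, attained e.g. along the cycle 0 → 0 with weight 2 and length 1. So λ(A) = 2/1 = 2.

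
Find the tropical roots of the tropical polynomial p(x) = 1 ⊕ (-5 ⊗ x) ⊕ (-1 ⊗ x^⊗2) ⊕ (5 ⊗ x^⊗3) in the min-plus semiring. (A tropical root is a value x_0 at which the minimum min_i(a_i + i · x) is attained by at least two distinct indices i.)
Roots: {-6, -4, 6}

Each tropical root is a break point of the lower envelope of the lines y = a_i + i · x (there are 4 lines, with slopes 0, 1, ..., 3). Only the lines that attain the minimum somewhere contribute to roots; other lines are dominated. Here the surviving (envelope) indices are i = 3, i = 2, i = 1, i = 0.
Intersections between consecutive envelope lines give the roots: for adjacent envelope indices i < j the intersection is x = (a_i − a_j) / (j − i). Reading off the sorted break points: {-6, -4, 6}.
Verification: at each break x_0, at least two indices attain the minimum of min_i(a_i + i · x_0).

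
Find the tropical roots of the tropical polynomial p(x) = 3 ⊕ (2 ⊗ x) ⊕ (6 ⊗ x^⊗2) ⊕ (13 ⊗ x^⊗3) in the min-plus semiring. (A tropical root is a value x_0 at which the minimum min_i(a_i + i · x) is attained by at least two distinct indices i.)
Roots: {-7, -4, 1}

Each tropical root is a break point of the lower envelope of the lines y = a_i + i · x (there are 4 lines, with slopes 0, 1, ..., 3). Only the lines that attain the minimum somewhere contribute to roots; other lines are dominated. Here the surviving (envelope) indices are i = 3, i = 2, i = 1, i = 0.
Intersections between consecutive envelope lines give the roots: for adjacent envelope indices i < j the intersection is x = (a_i − a_j) / (j − i). Reading off the sorted break points: {-7, -4, 1}.
Verification: at each break x_0, at least two indices attain the minimum of min_i(a_i + i · x_0).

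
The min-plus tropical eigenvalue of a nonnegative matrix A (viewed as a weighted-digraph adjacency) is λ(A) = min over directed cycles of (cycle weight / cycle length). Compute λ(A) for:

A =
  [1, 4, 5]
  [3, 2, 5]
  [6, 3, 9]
λ(A) = 1

Enumerate directed cycles and compute their means (weight / length). Sample:
  cycle 0 → 0: weight = 1, length = 1, mean = 1/1 ≈ 1.000
  cycle 1 → 1: weight = 2, length = 1, mean = 2/1 ≈ 2.000
  cycle 2 → 2: weight = 9, length = 1, mean = 9/1 ≈ 9.000
  cycle 0 → 1 → 0: weight = 7, length = 2, mean = 7/2 ≈ 3.500
  cycle 0 → 2 → 0: weight = 11, length = 2, mean = 11/2 ≈ 5.500
  cycle 1 → 0 → 1: weight = 7, length = 2, mean = 7/2 ≈ 3.500
Minimum mean = 1.000, attained e.g. along the cycle 0 → 0 with weight 1 and length 1. So λ(A) = 1/1 = 1.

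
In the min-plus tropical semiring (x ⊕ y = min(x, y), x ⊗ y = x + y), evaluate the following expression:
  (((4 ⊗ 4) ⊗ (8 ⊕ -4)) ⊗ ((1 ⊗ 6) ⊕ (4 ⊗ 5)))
(((4 ⊗ 4) ⊗ (8 ⊕ -4)) ⊗ ((1 ⊗ 6) ⊕ (4 ⊗ 5))) = 11

Expand innermost to outermost. Recall ⊕ takes the minimum of its arguments and ⊗ takes their sum. Working out the expression (((4 ⊗ 4) ⊗ (8 ⊕ -4)) ⊗ ((1 ⊗ 6) ⊕ (4 ⊗ 5))) gives 11.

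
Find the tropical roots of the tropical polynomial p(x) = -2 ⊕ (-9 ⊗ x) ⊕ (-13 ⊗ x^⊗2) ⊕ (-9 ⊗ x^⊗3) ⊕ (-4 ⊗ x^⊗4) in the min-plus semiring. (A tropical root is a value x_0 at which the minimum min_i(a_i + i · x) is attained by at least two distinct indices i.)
Roots: {-5, -4, 4, 7}

Each tropical root is a break point of the lower envelope of the lines y = a_i + i · x (there are 5 lines, with slopes 0, 1, ..., 4). Only the lines that attain the minimum somewhere contribute to roots; other lines are dominated. Here the surviving (envelope) indices are i = 4, i = 3, i = 2, i = 1, i = 0.
Intersections between consecutive envelope lines give the roots: for adjacent envelope indices i < j the intersection is x = (a_i − a_j) / (j − i). Reading off the sorted break points: {-5, -4, 4, 7}.
Verification: at each break x_0, at least two indices attain the minimum of min_i(a_i + i · x_0).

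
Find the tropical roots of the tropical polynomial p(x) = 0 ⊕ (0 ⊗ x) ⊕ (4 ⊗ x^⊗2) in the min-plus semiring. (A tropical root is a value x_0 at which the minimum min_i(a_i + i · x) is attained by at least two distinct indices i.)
Roots: {-4, 0}

Each tropical root is a break point of the lower envelope of the lines y = a_i + i · x (there are 3 lines, with slopes 0, 1, ..., 2). Only the lines that attain the minimum somewhere contribute to roots; other lines are dominated. Here the surviving (envelope) indices are i = 2, i = 1, i = 0.
Intersections between consecutive envelope lines give the roots: for adjacent envelope indices i < j the intersection is x = (a_i − a_j) / (j − i). Reading off the sorted break points: {-4, 0}.
Verification: at each break x_0, at least two indices attain the minimum of min_i(a_i + i · x_0).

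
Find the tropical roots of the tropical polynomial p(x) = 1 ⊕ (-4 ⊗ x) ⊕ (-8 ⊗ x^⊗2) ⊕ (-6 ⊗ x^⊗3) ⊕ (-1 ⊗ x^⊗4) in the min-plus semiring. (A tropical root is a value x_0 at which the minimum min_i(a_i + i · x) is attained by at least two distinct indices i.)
Roots: {-5, -2, 4, 5}

Each tropical root is a break point of the lower envelope of the lines y = a_i + i · x (there are 5 lines, with slopes 0, 1, ..., 4). Only the lines that attain the minimum somewhere contribute to roots; other lines are dominated. Here the surviving (envelope) indices are i = 4, i = 3, i = 2, i = 1, i = 0.
Intersections between consecutive envelope lines give the roots: for adjacent envelope indices i < j the intersection is x = (a_i − a_j) / (j − i). Reading off the sorted break points: {-5, -2, 4, 5}.
Verification: at each break x_0, at least two indices attain the minimum of min_i(a_i + i · x_0).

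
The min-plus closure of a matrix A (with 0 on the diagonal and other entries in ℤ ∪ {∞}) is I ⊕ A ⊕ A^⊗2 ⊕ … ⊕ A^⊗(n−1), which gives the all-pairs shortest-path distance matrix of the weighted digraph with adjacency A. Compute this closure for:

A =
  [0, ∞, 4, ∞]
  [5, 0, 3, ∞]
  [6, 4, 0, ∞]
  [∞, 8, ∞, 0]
Closure =
  [0, 8, 4, ∞]
  [5, 0, 3, ∞]
  [6, 4, 0, ∞]
  [13, 8, 11, 0]

This is the Floyd-Warshall all-pairs shortest-path computation. For each intermediate vertex k = 0, 1, …, 3, update dist[i][j] ← min(dist[i][j], dist[i][k] + dist[k][j]). The final matrix gives, for each (i, j), the minimum total weight of any directed path from i to j (possibly empty when i = j).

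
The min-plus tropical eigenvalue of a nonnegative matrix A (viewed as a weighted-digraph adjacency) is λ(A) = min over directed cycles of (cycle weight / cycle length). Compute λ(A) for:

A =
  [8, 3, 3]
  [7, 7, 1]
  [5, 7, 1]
λ(A) = 1

Enumerate directed cycles and compute their means (weight / length). Sample:
  cycle 0 → 0: weight = 8, length = 1, mean = 8/1 ≈ 8.000
  cycle 1 → 1: weight = 7, length = 1, mean = 7/1 ≈ 7.000
  cycle 2 → 2: weight = 1, length = 1, mean = 1/1 ≈ 1.000
  cycle 0 → 1 → 0: weight = 10, length = 2, mean = 10/2 ≈ 5.000
  cycle 0 → 2 → 0: weight = 8, length = 2, mean = 8/2 ≈ 4.000
  cycle 1 → 0 → 1: weight = 10, length = 2, mean = 10/2 ≈ 5.000
Minimum mean = 1.000, attained e.g. along the cycle 2 → 2 with weight 1 and length 1. So λ(A) = 1/1 = 1.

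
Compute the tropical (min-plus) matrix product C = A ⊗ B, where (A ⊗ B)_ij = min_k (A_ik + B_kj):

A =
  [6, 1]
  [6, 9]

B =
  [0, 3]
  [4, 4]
A ⊗ B =
  [5, 5]
  [6, 9]

Apply the min-plus product entry-by-entry:
  C[0][0] = min over k of (A[0][0] + B[0][0] = 6 + 0 = 6, A[0][1] + B[1][0] = 1 + 4 = 5) = 5 (attained at k = 1)
  C[0][1] = min over k of (A[0][0] + B[0][1] = 6 + 3 = 9, A[0][1] + B[1][1] = 1 + 4 = 5) = 5 (attained at k = 1)
  C[1][0] = min over k of (A[1][0] + B[0][0] = 6 + 0 = 6, A[1][1] + B[1][0] = 9 + 4 = 13) = 6 (attained at k = 0)
  C[1][1] = min over k of (A[1][0] + B[0][1] = 6 + 3 = 9, A[1][1] + B[1][1] = 9 + 4 = 13) = 9 (attained at k = 0)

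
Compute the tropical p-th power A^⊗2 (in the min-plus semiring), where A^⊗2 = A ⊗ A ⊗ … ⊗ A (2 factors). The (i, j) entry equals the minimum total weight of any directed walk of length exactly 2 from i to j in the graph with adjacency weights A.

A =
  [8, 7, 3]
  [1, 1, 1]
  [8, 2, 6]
A^⊗2 =
  [8, 5, 8]
  [2, 2, 2]
  [3, 3, 3]

Each entry (A^⊗2)_ij equals the minimum over all length-2 walks i = v_0 → v_1 → … → v_2 = j of Σ_t A[v_t][v_{t+1}]. For example, for (i, j) = (0, 2) we minimise over 3 possible intermediate vertex sequences; the minimum is 8, attained along the walk 0 → 1 → 2.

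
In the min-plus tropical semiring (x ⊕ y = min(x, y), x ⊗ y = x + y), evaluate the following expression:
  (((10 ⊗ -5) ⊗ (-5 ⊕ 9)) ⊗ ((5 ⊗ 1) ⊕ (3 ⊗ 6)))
(((10 ⊗ -5) ⊗ (-5 ⊕ 9)) ⊗ ((5 ⊗ 1) ⊕ (3 ⊗ 6))) = 6

Expand innermost to outermost. Recall ⊕ takes the minimum of its arguments and ⊗ takes their sum. Working out the expression (((10 ⊗ -5) ⊗ (-5 ⊕ 9)) ⊗ ((5 ⊗ 1) ⊕ (3 ⊗ 6))) gives 6.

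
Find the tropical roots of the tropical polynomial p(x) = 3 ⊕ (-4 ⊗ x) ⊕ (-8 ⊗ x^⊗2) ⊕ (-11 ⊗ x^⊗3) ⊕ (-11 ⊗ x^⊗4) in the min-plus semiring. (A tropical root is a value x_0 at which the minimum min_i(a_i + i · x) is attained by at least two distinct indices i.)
Roots: {0, 3, 4, 7}

Each tropical root is a break point of the lower envelope of the lines y = a_i + i · x (there are 5 lines, with slopes 0, 1, ..., 4). Only the lines that attain the minimum somewhere contribute to roots; other lines are dominated. Here the surviving (envelope) indices are i = 4, i = 3, i = 2, i = 1, i = 0.
Intersections between consecutive envelope lines give the roots: for adjacent envelope indices i < j the intersection is x = (a_i − a_j) / (j − i). Reading off the sorted break points: {0, 3, 4, 7}.
Verification: at each break x_0, at least two indices attain the minimum of min_i(a_i + i · x_0).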